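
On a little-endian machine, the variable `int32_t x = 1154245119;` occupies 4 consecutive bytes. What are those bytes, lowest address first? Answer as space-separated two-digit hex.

FF 61 CC 44

1154245119 in hexadecimal, padded to 32 bits, is 0x44CC61FF.
Split into bytes (most-significant first): 44 CC 61 FF.
Little-endian stores the least-significant byte at the lowest address.
So at ascending addresses the bytes are FF 61 CC 44.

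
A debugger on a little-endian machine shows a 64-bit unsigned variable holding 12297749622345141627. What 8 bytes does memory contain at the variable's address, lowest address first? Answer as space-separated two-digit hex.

7B 8D 93 10 20 62 AA AA

12297749622345141627 in hexadecimal, padded to 64 bits, is 0xAAAA622010938D7B.
Split into bytes (most-significant first): AA AA 62 20 10 93 8D 7B.
In little-endian order the low byte comes first in memory.
So at ascending addresses the bytes are 7B 8D 93 10 20 62 AA AA.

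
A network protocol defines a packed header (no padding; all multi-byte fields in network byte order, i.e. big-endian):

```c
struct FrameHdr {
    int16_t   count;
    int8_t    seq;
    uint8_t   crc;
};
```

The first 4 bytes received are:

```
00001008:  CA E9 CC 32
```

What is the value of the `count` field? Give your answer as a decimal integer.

`count` is the first field, at byte offset 0, occupying 2 bytes.
Bytes at offsets 0..1: CA E9.
In big-endian order the high byte comes first in memory.
The bytes are already most-significant first: 0xCAE9.
Top bit is set, so as a signed 16-bit value this is 0xCAE9 − 2^16 = -13591.

-13591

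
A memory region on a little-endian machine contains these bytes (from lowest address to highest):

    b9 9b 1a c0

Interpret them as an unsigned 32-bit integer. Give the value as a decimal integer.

3222969273

Little-endian: lowest address holds the least-significant byte.
Reassemble most-significant byte first: C0 1A 9B B9 → 0xC01A9BB9.
0xC01A9BB9 = 3222969273.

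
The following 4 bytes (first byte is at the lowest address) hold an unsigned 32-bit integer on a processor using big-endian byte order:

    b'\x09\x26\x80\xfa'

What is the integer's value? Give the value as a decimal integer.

153518330

In big-endian order the high byte comes first in memory.
The bytes are already most-significant first: 0x092680FA.
0x092680FA = 153518330.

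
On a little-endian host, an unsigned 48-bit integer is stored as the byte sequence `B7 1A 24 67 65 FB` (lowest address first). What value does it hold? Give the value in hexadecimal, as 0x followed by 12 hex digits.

In little-endian order the low byte comes first in memory.
Reassemble most-significant byte first: FB 65 67 24 1A B7 → 0xFB6567241AB7.

0xFB6567241AB7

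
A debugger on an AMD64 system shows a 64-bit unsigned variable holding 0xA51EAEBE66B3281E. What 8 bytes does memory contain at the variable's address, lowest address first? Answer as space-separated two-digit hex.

Split into bytes (most-significant first): A5 1E AE BE 66 B3 28 1E.
Little-endian: lowest address holds the least-significant byte.
So at ascending addresses the bytes are 1E 28 B3 66 BE AE 1E A5.

1E 28 B3 66 BE AE 1E A5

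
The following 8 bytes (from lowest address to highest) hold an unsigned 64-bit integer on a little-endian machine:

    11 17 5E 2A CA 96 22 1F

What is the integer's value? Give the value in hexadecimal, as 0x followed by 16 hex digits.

Little-endian: lowest address holds the least-significant byte.
Reassemble most-significant byte first: 1F 22 96 CA 2A 5E 17 11 → 0x1F2296CA2A5E1711.

0x1F2296CA2A5E1711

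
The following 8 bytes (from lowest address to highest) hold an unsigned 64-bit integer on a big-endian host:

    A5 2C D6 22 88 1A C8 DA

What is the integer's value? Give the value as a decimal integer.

11902123359034067162

In big-endian order the high byte comes first in memory.
The bytes are already most-significant first: 0xA52CD622881AC8DA.
0xA52CD622881AC8DA = 11902123359034067162.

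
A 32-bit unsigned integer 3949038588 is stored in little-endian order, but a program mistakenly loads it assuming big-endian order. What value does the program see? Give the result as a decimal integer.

4236993003

3949038588 in 32-bit hexadecimal is 0xEB618BFC.
Stored little-endian, the bytes at ascending addresses are FC 8B 61 EB.
Read back as big-endian, the last byte is least significant, giving 0xFC8B61EB.
0xFC8B61EB = 4236993003.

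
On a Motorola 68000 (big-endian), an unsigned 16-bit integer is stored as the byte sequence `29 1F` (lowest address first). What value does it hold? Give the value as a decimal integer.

10527

In big-endian order the high byte comes first in memory.
The bytes are already most-significant first: 0x291F.
0x291F = 10527.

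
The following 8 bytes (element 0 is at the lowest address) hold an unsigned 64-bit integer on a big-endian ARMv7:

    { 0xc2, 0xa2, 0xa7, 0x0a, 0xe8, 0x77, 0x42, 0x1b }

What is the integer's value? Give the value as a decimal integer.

14024955854876787227

Big-endian: lowest address holds the most-significant byte.
The bytes are already most-significant first: 0xC2A2A70AE877421B.
0xC2A2A70AE877421B = 14024955854876787227.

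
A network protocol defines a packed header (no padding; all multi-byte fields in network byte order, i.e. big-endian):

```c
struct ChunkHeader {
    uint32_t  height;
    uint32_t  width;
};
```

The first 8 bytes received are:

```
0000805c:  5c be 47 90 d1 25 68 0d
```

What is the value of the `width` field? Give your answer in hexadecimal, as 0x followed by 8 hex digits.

`width` follows `height` (4 bytes), so it starts at byte offset 4 and occupies 4 bytes.
Bytes at offsets 4..7: D1 25 68 0D.
Big-endian: lowest address holds the most-significant byte.
The bytes are already most-significant first: 0xD125680D.

0xD125680D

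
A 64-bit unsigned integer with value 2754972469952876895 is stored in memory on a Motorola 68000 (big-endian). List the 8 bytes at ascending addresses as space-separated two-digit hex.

2754972469952876895 in hexadecimal, padded to 64 bits, is 0x263BA0DD6D85915F.
Split into bytes (most-significant first): 26 3B A0 DD 6D 85 91 5F.
Big-endian stores the most-significant byte at the lowest address.
So the memory order matches the most-significant-first order: 26 3B A0 DD 6D 85 91 5F.

26 3B A0 DD 6D 85 91 5F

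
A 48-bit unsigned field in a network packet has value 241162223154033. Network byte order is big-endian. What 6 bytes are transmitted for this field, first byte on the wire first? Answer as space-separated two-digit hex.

241162223154033 in hexadecimal, padded to 48 bits, is 0xDB55F4A4F371.
Split into bytes (most-significant first): DB 55 F4 A4 F3 71.
In big-endian order the high byte comes first in memory.
So the memory order matches the most-significant-first order: DB 55 F4 A4 F3 71.

DB 55 F4 A4 F3 71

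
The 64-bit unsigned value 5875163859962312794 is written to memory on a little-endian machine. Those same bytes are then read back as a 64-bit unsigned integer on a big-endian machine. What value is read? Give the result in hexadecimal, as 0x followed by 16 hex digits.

0x5A38441667C68851

5875163859962312794 in 64-bit hexadecimal is 0x5188C6671644385A.
Stored little-endian, the bytes at ascending addresses are 5A 38 44 16 67 C6 88 51.
Read back as big-endian, the last byte is least significant, giving 0x5A38441667C68851.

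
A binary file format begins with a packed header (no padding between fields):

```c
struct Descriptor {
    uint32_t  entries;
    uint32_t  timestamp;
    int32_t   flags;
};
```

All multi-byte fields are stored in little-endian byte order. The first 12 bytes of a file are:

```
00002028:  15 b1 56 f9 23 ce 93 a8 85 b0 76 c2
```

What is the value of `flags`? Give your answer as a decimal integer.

`flags` follows `entries` (4 B), `timestamp` (4 B), so it starts at offset 4 + 4 = 8 and occupies 4 bytes.
Bytes at offsets 8..11: 85 B0 76 C2.
In little-endian order the low byte comes first in memory.
Reassemble most-significant byte first: C2 76 B0 85 → 0xC276B085.
Top bit is set, so as a signed 32-bit value this is 0xC276B085 − 2^32 = -1032408955.

-1032408955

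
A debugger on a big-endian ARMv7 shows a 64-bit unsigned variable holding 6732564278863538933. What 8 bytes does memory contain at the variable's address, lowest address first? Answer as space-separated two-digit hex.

5D 6E DF 8A 7D 25 2A F5

6732564278863538933 in hexadecimal, padded to 64 bits, is 0x5D6EDF8A7D252AF5.
Split into bytes (most-significant first): 5D 6E DF 8A 7D 25 2A F5.
Big-endian stores the most-significant byte at the lowest address.
So the memory order matches the most-significant-first order: 5D 6E DF 8A 7D 25 2A F5.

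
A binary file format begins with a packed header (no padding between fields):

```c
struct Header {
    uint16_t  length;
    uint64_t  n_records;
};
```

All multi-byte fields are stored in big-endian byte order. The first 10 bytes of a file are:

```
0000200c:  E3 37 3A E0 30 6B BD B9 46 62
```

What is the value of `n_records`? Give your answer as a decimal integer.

4242444088285677154

`n_records` follows `length` (2 bytes), so it starts at byte offset 2 and occupies 8 bytes.
Bytes at offsets 2..9: 3A E0 30 6B BD B9 46 62.
Big-endian stores the most-significant byte at the lowest address.
The bytes are already most-significant first: 0x3AE0306BBDB94662.
0x3AE0306BBDB94662 = 4242444088285677154.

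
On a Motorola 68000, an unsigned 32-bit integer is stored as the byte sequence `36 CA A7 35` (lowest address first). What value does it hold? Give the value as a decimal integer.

Big-endian stores the most-significant byte at the lowest address.
The bytes are already most-significant first: 0x36CAA735.
0x36CAA735 = 919250741.

919250741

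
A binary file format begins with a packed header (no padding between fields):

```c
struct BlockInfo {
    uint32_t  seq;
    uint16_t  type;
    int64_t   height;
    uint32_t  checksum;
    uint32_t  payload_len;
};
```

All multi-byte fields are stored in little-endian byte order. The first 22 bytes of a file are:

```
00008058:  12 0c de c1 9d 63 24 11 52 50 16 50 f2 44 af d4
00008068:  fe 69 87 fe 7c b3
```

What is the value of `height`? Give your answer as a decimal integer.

`height` follows `seq` (4 B), `type` (2 B), so it starts at offset 4 + 2 = 6 and occupies 8 bytes.
Bytes at offsets 6..13: 24 11 52 50 16 50 F2 44.
In little-endian order the low byte comes first in memory.
Reassemble most-significant byte first: 44 F2 50 16 50 52 11 24 → 0x44F2501650521124.
0x44F2501650521124 = 4968121395710136612.

4968121395710136612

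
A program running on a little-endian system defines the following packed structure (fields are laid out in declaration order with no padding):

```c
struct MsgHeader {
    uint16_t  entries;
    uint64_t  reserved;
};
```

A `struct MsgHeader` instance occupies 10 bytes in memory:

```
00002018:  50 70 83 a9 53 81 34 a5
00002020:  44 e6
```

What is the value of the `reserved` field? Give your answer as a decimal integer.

`reserved` follows `entries` (2 bytes), so it starts at byte offset 2 and occupies 8 bytes.
Bytes at offsets 2..9: 83 A9 53 81 34 A5 44 E6.
Little-endian stores the least-significant byte at the lowest address.
Reassemble most-significant byte first: E6 44 A5 34 81 53 A9 83 → 0xE644A5348153A983.
0xE644A5348153A983 = 16592568572066376067.

16592568572066376067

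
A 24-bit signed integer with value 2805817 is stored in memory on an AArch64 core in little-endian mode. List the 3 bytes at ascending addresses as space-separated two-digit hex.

2805817 in hexadecimal, padded to 24 bits, is 0x2AD039.
Split into bytes (most-significant first): 2A D0 39.
In little-endian order the low byte comes first in memory.
So at ascending addresses the bytes are 39 D0 2A.

39 D0 2A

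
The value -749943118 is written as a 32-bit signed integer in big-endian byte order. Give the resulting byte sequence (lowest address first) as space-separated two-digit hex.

Two's complement of -749943118 in 32 bits: 749943118 = 0x2CB3394E; invert → 0xD34CC6B1; add 1 → 0xD34CC6B2.
Split into bytes (most-significant first): D3 4C C6 B2.
In big-endian order the high byte comes first in memory.
So the memory order matches the most-significant-first order: D3 4C C6 B2.

D3 4C C6 B2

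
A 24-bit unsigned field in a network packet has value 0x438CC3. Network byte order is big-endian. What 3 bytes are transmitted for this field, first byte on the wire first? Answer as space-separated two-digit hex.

Split into bytes (most-significant first): 43 8C C3.
In big-endian order the high byte comes first in memory.
So the memory order matches the most-significant-first order: 43 8C C3.

43 8C C3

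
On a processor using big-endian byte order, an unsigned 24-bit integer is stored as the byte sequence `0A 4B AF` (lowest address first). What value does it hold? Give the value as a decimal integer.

In big-endian order the high byte comes first in memory.
The bytes are already most-significant first: 0x0A4BAF.
0x0A4BAF = 674735.

674735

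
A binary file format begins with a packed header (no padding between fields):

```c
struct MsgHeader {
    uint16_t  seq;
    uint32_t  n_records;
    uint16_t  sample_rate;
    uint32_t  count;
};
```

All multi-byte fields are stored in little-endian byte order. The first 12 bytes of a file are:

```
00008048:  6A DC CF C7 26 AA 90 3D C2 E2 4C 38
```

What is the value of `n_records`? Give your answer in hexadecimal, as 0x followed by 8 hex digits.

0xAA26C7CF

`n_records` follows `seq` (2 bytes), so it starts at byte offset 2 and occupies 4 bytes.
Bytes at offsets 2..5: CF C7 26 AA.
In little-endian order the low byte comes first in memory.
Reassemble most-significant byte first: AA 26 C7 CF → 0xAA26C7CF.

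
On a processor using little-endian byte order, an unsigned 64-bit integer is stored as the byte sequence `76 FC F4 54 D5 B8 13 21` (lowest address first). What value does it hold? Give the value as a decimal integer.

Little-endian stores the least-significant byte at the lowest address.
Reassemble most-significant byte first: 21 13 B8 D5 54 F4 FC 76 → 0x2113B8D554F4FC76.
0x2113B8D554F4FC76 = 2383451854202010742.

2383451854202010742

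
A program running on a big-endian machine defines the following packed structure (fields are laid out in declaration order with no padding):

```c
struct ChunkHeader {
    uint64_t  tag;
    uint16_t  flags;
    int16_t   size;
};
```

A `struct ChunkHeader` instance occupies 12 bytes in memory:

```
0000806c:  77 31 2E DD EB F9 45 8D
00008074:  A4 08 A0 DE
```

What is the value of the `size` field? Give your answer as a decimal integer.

`size` follows `tag` (8 B), `flags` (2 B), so it starts at offset 8 + 2 = 10 and occupies 2 bytes.
Bytes at offsets 10..11: A0 DE.
Big-endian stores the most-significant byte at the lowest address.
The bytes are already most-significant first: 0xA0DE.
Top bit is set, so as a signed 16-bit value this is 0xA0DE − 2^16 = -24354.

-24354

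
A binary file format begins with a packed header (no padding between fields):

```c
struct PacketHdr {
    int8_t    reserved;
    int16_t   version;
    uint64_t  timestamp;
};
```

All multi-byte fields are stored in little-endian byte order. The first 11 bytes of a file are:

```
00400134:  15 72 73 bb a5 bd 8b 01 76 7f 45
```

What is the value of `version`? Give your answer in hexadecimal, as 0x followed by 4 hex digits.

0x7372

`version` follows `reserved` (1 byte), so it starts at byte offset 1 and occupies 2 bytes.
Bytes at offsets 1..2: 72 73.
In little-endian order the low byte comes first in memory.
Reassemble most-significant byte first: 73 72 → 0x7372.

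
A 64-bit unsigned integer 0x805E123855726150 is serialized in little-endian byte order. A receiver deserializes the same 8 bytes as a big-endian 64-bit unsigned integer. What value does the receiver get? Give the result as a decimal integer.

Stored little-endian, the bytes at ascending addresses are 50 61 72 55 38 12 5E 80.
Read back as big-endian, the last byte is least significant, giving 0x5061725538125E80.
0x5061725538125E80 = 5792036306113683072.

5792036306113683072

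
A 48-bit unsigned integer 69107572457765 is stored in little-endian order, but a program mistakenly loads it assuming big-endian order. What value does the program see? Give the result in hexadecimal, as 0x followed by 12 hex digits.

0x25C14E5CDA3E

69107572457765 in 48-bit hexadecimal is 0x3EDA5C4EC125.
Stored little-endian, the bytes at ascending addresses are 25 C1 4E 5C DA 3E.
Read back as big-endian, the last byte is least significant, giving 0x25C14E5CDA3E.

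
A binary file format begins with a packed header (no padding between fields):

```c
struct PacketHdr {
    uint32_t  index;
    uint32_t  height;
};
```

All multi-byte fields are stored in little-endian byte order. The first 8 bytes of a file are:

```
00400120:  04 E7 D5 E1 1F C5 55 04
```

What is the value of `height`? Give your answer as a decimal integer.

`height` follows `index` (4 bytes), so it starts at byte offset 4 and occupies 4 bytes.
Bytes at offsets 4..7: 1F C5 55 04.
Little-endian stores the least-significant byte at the lowest address.
Reassemble most-significant byte first: 04 55 C5 1F → 0x0455C51F.
0x0455C51F = 72729887.

72729887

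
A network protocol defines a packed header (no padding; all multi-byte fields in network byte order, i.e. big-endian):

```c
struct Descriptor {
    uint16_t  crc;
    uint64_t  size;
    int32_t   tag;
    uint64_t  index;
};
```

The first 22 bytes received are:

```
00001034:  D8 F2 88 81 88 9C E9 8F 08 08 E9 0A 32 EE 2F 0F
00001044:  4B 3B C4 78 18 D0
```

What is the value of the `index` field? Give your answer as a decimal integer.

3391011764504631504

`index` follows `crc` (2 B), `size` (8 B), `tag` (4 B), so it starts at offset 2 + 8 + 4 = 14 and occupies 8 bytes.
Bytes at offsets 14..21: 2F 0F 4B 3B C4 78 18 D0.
In big-endian order the high byte comes first in memory.
The bytes are already most-significant first: 0x2F0F4B3BC47818D0.
0x2F0F4B3BC47818D0 = 3391011764504631504.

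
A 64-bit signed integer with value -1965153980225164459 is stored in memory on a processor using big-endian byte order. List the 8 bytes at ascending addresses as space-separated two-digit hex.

E4 BA 5E DD E7 BB EB 55

Two's complement of -1965153980225164459 in 64 bits: 1965153980225164459 = 0x1B45A122184414AB; invert → 0xE4BA5EDDE7BBEB54; add 1 → 0xE4BA5EDDE7BBEB55.
Split into bytes (most-significant first): E4 BA 5E DD E7 BB EB 55.
In big-endian order the high byte comes first in memory.
So the memory order matches the most-significant-first order: E4 BA 5E DD E7 BB EB 55.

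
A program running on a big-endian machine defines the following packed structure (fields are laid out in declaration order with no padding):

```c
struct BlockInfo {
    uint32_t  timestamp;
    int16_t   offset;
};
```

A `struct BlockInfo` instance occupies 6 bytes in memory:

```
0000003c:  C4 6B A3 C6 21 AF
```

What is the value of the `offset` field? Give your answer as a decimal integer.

`offset` follows `timestamp` (4 bytes), so it starts at byte offset 4 and occupies 2 bytes.
Bytes at offsets 4..5: 21 AF.
In big-endian order the high byte comes first in memory.
The bytes are already most-significant first: 0x21AF.
0x21AF = 8623.

8623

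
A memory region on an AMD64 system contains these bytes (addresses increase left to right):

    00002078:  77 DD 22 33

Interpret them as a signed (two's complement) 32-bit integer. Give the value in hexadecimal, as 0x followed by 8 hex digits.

Little-endian stores the least-significant byte at the lowest address.
Reassemble most-significant byte first: 33 22 DD 77 → 0x3322DD77.

0x3322DD77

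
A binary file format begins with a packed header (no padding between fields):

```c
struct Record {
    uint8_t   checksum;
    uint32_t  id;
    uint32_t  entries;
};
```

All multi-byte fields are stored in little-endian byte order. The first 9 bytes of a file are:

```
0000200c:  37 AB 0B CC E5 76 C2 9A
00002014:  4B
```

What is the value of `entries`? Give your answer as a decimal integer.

1268433526

`entries` follows `checksum` (1 B), `id` (4 B), so it starts at offset 1 + 4 = 5 and occupies 4 bytes.
Bytes at offsets 5..8: 76 C2 9A 4B.
Little-endian stores the least-significant byte at the lowest address.
Reassemble most-significant byte first: 4B 9A C2 76 → 0x4B9AC276.
0x4B9AC276 = 1268433526.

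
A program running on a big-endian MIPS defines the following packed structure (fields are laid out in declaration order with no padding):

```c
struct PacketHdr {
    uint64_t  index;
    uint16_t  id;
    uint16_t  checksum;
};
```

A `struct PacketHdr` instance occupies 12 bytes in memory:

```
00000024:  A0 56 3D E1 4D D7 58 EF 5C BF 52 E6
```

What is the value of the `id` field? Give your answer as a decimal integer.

23743

`id` follows `index` (8 bytes), so it starts at byte offset 8 and occupies 2 bytes.
Bytes at offsets 8..9: 5C BF.
In big-endian order the high byte comes first in memory.
The bytes are already most-significant first: 0x5CBF.
0x5CBF = 23743.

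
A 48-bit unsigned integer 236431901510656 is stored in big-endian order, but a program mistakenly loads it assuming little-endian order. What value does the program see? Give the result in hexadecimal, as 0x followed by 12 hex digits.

236431901510656 in 48-bit hexadecimal is 0xD7089780CC00.
Stored big-endian, the bytes at ascending addresses are D7 08 97 80 CC 00.
Read back as little-endian, the first byte is least significant, giving 0x00CC809708D7.

0x00CC809708D7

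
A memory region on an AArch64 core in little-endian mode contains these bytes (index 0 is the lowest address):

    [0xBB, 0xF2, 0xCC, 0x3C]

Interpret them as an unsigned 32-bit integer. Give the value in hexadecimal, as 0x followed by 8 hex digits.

0x3CCCF2BB

In little-endian order the low byte comes first in memory.
Reassemble most-significant byte first: 3C CC F2 BB → 0x3CCCF2BB.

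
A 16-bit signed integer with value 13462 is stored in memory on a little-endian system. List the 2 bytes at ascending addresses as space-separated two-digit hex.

13462 in hexadecimal, padded to 16 bits, is 0x3496.
Split into bytes (most-significant first): 34 96.
Little-endian stores the least-significant byte at the lowest address.
So at ascending addresses the bytes are 96 34.

96 34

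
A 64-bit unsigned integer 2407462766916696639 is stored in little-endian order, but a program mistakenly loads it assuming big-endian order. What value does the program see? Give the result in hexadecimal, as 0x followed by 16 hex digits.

0x3F7A0C98A1066921

2407462766916696639 in 64-bit hexadecimal is 0x216906A1980C7A3F.
Stored little-endian, the bytes at ascending addresses are 3F 7A 0C 98 A1 06 69 21.
Read back as big-endian, the last byte is least significant, giving 0x3F7A0C98A1066921.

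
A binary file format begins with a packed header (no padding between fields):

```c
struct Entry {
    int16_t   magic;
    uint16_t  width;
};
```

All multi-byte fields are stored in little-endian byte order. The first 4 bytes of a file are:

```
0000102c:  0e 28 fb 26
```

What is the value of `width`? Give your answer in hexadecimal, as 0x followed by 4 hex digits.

0x26FB

`width` follows `magic` (2 bytes), so it starts at byte offset 2 and occupies 2 bytes.
Bytes at offsets 2..3: FB 26.
Little-endian stores the least-significant byte at the lowest address.
Reassemble most-significant byte first: 26 FB → 0x26FB.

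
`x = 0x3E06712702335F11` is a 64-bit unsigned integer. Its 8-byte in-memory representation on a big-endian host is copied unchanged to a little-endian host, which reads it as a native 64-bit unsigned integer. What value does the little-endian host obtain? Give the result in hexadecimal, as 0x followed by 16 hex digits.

Stored big-endian, the bytes at ascending addresses are 3E 06 71 27 02 33 5F 11.
Read back as little-endian, the first byte is least significant, giving 0x115F33022771063E.

0x115F33022771063E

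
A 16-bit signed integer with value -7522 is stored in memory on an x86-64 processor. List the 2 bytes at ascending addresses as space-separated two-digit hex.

9E E2

Two's complement of -7522 in 16 bits: 7522 = 0x1D62; invert → 0xE29D; add 1 → 0xE29E.
Split into bytes (most-significant first): E2 9E.
Little-endian: lowest address holds the least-significant byte.
So at ascending addresses the bytes are 9E E2.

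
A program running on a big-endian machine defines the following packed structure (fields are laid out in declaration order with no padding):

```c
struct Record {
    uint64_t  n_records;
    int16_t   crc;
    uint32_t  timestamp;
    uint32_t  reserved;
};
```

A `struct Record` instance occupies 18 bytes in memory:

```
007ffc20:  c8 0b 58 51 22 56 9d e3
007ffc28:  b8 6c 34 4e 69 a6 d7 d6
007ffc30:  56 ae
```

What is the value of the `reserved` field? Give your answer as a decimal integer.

`reserved` follows `n_records` (8 B), `crc` (2 B), `timestamp` (4 B), so it starts at offset 8 + 2 + 4 = 14 and occupies 4 bytes.
Bytes at offsets 14..17: D7 D6 56 AE.
Big-endian: lowest address holds the most-significant byte.
The bytes are already most-significant first: 0xD7D656AE.
0xD7D656AE = 3621148334.

3621148334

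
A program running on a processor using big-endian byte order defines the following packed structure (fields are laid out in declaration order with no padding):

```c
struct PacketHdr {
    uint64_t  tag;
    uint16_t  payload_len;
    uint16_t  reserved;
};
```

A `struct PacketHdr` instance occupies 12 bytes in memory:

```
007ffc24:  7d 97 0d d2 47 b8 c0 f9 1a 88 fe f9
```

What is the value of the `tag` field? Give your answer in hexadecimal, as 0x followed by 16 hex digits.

0x7D970DD247B8C0F9

`tag` is the first field, at byte offset 0, occupying 8 bytes.
Bytes at offsets 0..7: 7D 97 0D D2 47 B8 C0 F9.
Big-endian stores the most-significant byte at the lowest address.
The bytes are already most-significant first: 0x7D970DD247B8C0F9.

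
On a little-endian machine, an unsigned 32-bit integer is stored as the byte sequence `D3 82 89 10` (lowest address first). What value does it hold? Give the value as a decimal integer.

277447379

Little-endian stores the least-significant byte at the lowest address.
Reassemble most-significant byte first: 10 89 82 D3 → 0x108982D3.
0x108982D3 = 277447379.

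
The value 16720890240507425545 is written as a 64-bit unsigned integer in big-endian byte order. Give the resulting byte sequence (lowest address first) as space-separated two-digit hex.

E8 0C 89 15 29 BD B3 09

16720890240507425545 in hexadecimal, padded to 64 bits, is 0xE80C891529BDB309.
Split into bytes (most-significant first): E8 0C 89 15 29 BD B3 09.
Big-endian stores the most-significant byte at the lowest address.
So the memory order matches the most-significant-first order: E8 0C 89 15 29 BD B3 09.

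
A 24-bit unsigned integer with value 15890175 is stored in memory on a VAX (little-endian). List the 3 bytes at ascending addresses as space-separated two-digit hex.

FF 76 F2

15890175 in hexadecimal, padded to 24 bits, is 0xF276FF.
Split into bytes (most-significant first): F2 76 FF.
In little-endian order the low byte comes first in memory.
So at ascending addresses the bytes are FF 76 F2.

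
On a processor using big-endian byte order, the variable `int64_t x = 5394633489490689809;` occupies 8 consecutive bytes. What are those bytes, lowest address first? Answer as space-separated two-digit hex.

5394633489490689809 in hexadecimal, padded to 64 bits, is 0x4ADD9693A284BF11.
Split into bytes (most-significant first): 4A DD 96 93 A2 84 BF 11.
In big-endian order the high byte comes first in memory.
So the memory order matches the most-significant-first order: 4A DD 96 93 A2 84 BF 11.

4A DD 96 93 A2 84 BF 11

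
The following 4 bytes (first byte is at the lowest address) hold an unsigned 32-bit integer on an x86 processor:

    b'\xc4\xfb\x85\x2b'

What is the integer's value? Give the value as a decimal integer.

In little-endian order the low byte comes first in memory.
Reassemble most-significant byte first: 2B 85 FB C4 → 0x2B85FBC4.
0x2B85FBC4 = 730201028.

730201028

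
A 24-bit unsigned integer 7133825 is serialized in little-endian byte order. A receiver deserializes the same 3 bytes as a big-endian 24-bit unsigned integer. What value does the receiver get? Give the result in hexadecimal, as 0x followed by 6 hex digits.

7133825 in 24-bit hexadecimal is 0x6CDA81.
Stored little-endian, the bytes at ascending addresses are 81 DA 6C.
Read back as big-endian, the last byte is least significant, giving 0x81DA6C.

0x81DA6C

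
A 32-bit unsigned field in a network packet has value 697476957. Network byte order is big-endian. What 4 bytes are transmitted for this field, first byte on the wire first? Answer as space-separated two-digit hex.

29 92 A7 5D

697476957 in hexadecimal, padded to 32 bits, is 0x2992A75D.
Split into bytes (most-significant first): 29 92 A7 5D.
Big-endian stores the most-significant byte at the lowest address.
So the memory order matches the most-significant-first order: 29 92 A7 5D.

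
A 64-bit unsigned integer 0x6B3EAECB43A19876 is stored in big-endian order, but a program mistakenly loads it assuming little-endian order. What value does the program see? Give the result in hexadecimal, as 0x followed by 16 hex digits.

0x7698A143CBAE3E6B

Stored big-endian, the bytes at ascending addresses are 6B 3E AE CB 43 A1 98 76.
Read back as little-endian, the first byte is least significant, giving 0x7698A143CBAE3E6B.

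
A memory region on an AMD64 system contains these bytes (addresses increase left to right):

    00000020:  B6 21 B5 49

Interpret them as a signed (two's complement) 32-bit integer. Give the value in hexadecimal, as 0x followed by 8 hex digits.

0x49B521B6

Little-endian: lowest address holds the least-significant byte.
Reassemble most-significant byte first: 49 B5 21 B6 → 0x49B521B6.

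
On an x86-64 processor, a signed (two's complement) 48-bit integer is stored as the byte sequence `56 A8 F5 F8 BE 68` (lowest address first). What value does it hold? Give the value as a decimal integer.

Little-endian stores the least-significant byte at the lowest address.
Reassemble most-significant byte first: 68 BE F8 F5 A8 56 → 0x68BEF8F5A856.
0x68BEF8F5A856 = 115169429923926.

115169429923926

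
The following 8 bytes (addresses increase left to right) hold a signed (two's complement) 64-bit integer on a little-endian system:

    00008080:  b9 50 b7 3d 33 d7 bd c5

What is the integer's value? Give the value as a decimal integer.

-4197962662560706375

Little-endian stores the least-significant byte at the lowest address.
Reassemble most-significant byte first: C5 BD D7 33 3D B7 50 B9 → 0xC5BDD7333DB750B9.
Top bit is set, so as a signed 64-bit value this is 0xC5BDD7333DB750B9 − 2^64 = -4197962662560706375.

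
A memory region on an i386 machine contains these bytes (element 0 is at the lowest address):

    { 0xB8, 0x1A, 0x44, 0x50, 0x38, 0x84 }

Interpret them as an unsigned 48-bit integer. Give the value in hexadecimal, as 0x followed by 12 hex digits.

Little-endian: lowest address holds the least-significant byte.
Reassemble most-significant byte first: 84 38 50 44 1A B8 → 0x843850441AB8.

0x843850441AB8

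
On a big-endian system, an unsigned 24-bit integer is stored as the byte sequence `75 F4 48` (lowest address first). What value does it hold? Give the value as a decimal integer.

Big-endian: lowest address holds the most-significant byte.
The bytes are already most-significant first: 0x75F448.
0x75F448 = 7730248.

7730248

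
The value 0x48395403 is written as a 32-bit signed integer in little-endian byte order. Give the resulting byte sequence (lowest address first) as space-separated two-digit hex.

Split into bytes (most-significant first): 48 39 54 03.
Little-endian stores the least-significant byte at the lowest address.
So at ascending addresses the bytes are 03 54 39 48.

03 54 39 48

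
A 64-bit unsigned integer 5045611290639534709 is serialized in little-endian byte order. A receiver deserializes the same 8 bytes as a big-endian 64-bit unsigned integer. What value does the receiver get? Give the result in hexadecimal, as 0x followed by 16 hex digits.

0x750A456DBC9C0546

5045611290639534709 in 64-bit hexadecimal is 0x46059CBC6D450A75.
Stored little-endian, the bytes at ascending addresses are 75 0A 45 6D BC 9C 05 46.
Read back as big-endian, the last byte is least significant, giving 0x750A456DBC9C0546.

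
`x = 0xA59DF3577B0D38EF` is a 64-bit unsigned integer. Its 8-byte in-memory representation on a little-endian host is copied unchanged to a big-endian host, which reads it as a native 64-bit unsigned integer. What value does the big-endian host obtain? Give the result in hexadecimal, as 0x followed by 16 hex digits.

Stored little-endian, the bytes at ascending addresses are EF 38 0D 7B 57 F3 9D A5.
Read back as big-endian, the last byte is least significant, giving 0xEF380D7B57F39DA5.

0xEF380D7B57F39DA5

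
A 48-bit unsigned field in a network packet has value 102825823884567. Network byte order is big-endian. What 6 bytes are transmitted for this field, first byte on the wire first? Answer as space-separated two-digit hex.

5D 85 00 B4 D5 17

102825823884567 in hexadecimal, padded to 48 bits, is 0x5D8500B4D517.
Split into bytes (most-significant first): 5D 85 00 B4 D5 17.
Big-endian: lowest address holds the most-significant byte.
So the memory order matches the most-significant-first order: 5D 85 00 B4 D5 17.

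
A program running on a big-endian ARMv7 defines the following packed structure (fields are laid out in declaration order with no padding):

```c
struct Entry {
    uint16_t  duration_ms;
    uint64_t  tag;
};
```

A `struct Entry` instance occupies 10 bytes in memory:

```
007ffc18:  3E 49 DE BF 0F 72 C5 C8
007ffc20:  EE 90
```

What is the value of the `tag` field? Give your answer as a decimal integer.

16050564582590705296

`tag` follows `duration_ms` (2 bytes), so it starts at byte offset 2 and occupies 8 bytes.
Bytes at offsets 2..9: DE BF 0F 72 C5 C8 EE 90.
Big-endian stores the most-significant byte at the lowest address.
The bytes are already most-significant first: 0xDEBF0F72C5C8EE90.
0xDEBF0F72C5C8EE90 = 16050564582590705296.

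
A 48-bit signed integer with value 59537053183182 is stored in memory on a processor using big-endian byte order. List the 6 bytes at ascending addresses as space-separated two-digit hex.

59537053183182 in hexadecimal, padded to 48 bits, is 0x36260CE7ECCE.
Split into bytes (most-significant first): 36 26 0C E7 EC CE.
Big-endian stores the most-significant byte at the lowest address.
So the memory order matches the most-significant-first order: 36 26 0C E7 EC CE.

36 26 0C E7 EC CE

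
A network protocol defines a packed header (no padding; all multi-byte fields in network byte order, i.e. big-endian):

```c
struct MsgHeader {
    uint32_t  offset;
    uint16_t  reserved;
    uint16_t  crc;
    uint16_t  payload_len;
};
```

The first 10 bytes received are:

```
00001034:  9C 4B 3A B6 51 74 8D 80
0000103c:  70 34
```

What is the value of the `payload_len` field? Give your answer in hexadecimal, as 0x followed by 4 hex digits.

0x7034

`payload_len` follows `offset` (4 B), `reserved` (2 B), `crc` (2 B), so it starts at offset 4 + 2 + 2 = 8 and occupies 2 bytes.
Bytes at offsets 8..9: 70 34.
Big-endian stores the most-significant byte at the lowest address.
The bytes are already most-significant first: 0x7034.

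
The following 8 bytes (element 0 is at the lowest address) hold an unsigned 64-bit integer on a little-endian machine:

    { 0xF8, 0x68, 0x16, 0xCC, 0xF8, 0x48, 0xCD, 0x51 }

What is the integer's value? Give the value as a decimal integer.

Little-endian: lowest address holds the least-significant byte.
Reassemble most-significant byte first: 51 CD 48 F8 CC 16 68 F8 → 0x51CD48F8CC1668F8.
0x51CD48F8CC1668F8 = 5894447720710957304.

5894447720710957304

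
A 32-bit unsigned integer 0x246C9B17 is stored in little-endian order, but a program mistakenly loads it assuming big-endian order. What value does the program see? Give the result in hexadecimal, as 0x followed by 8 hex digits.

0x179B6C24

Stored little-endian, the bytes at ascending addresses are 17 9B 6C 24.
Read back as big-endian, the last byte is least significant, giving 0x179B6C24.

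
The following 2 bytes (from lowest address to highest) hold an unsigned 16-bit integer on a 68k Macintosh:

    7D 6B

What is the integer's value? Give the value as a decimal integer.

32107

Big-endian: lowest address holds the most-significant byte.
The bytes are already most-significant first: 0x7D6B.
0x7D6B = 32107.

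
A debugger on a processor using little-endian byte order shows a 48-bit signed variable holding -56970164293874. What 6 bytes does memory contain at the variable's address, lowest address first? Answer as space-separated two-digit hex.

Two's complement of -56970164293874 in 48 bits: 56970164293874 = 0x33D06667D0F2; invert → 0xCC2F99982F0D; add 1 → 0xCC2F99982F0E.
Split into bytes (most-significant first): CC 2F 99 98 2F 0E.
In little-endian order the low byte comes first in memory.
So at ascending addresses the bytes are 0E 2F 98 99 2F CC.

0E 2F 98 99 2F CC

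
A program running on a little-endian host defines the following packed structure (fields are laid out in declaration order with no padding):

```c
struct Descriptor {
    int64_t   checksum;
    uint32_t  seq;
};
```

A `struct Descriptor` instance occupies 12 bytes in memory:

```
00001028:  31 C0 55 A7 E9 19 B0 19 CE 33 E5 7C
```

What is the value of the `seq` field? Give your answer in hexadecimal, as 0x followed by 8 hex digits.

0x7CE533CE

`seq` follows `checksum` (8 bytes), so it starts at byte offset 8 and occupies 4 bytes.
Bytes at offsets 8..11: CE 33 E5 7C.
Little-endian: lowest address holds the least-significant byte.
Reassemble most-significant byte first: 7C E5 33 CE → 0x7CE533CE.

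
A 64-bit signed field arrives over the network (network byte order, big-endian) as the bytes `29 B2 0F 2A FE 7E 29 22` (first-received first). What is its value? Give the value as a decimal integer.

3004480578742266146

Big-endian: lowest address holds the most-significant byte.
The bytes are already most-significant first: 0x29B20F2AFE7E2922.
0x29B20F2AFE7E2922 = 3004480578742266146.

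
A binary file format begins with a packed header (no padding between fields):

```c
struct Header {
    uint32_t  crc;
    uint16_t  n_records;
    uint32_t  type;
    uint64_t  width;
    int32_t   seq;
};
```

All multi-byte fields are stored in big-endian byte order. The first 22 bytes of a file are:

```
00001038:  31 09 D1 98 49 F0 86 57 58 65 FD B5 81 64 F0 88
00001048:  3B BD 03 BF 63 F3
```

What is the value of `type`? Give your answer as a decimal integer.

`type` follows `crc` (4 B), `n_records` (2 B), so it starts at offset 4 + 2 = 6 and occupies 4 bytes.
Bytes at offsets 6..9: 86 57 58 65.
In big-endian order the high byte comes first in memory.
The bytes are already most-significant first: 0x86575865.
0x86575865 = 2253871205.

2253871205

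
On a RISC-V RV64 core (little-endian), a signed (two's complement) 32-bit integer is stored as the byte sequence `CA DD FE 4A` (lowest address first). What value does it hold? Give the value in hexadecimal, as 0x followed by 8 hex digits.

Little-endian: lowest address holds the least-significant byte.
Reassemble most-significant byte first: 4A FE DD CA → 0x4AFEDDCA.

0x4AFEDDCA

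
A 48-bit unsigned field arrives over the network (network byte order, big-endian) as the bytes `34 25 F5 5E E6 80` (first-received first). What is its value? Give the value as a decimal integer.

Big-endian stores the most-significant byte at the lowest address.
The bytes are already most-significant first: 0x3425F55EE680.
0x3425F55EE680 = 57337635071616.

57337635071616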